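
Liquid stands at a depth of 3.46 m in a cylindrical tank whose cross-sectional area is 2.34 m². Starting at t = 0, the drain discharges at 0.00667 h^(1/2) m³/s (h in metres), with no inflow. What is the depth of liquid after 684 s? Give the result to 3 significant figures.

A dh/dt = −Q_out = −0.00667 √h.
This is separable: 2 d(√h)/dt = −0.00667/A, so √h = √h₀ − (0.00667/(2A)) t.
√h = √3.46 − 0.00667·684/(2·2.34) = 1.8601 − 0.97485 = 0.88526.
h = 0.88526² = 0.78369 m.

0.784 m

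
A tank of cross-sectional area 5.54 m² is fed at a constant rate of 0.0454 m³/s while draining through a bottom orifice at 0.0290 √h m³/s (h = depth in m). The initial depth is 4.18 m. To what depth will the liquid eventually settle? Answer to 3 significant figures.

Accumulation of liquid (constant cross-section A): A dh/dt = Q_in − 0.0290 √h. At steady state dh/dt = 0:
Q_in = 0.0290 √h_ss ⇒ √h_ss = 0.0454/0.0290 = 1.5655.
h_ss = 1.5655² = 2.4508 m. (Since h₀ = 4.18 m > h_ss, the level will fall toward this value.)

2.45 m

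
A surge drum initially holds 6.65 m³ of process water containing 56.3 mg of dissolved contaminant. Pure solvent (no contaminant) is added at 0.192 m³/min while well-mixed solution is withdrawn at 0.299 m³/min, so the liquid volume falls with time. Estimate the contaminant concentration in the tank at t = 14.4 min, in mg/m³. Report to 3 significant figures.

Total volume: dV/dt = Q_in − Q_out = -0.10700 m³/min, so V(t) = 6.65 − 0.10700 t and V(14.4) = 5.1092 m³.
Solute balance: dm/dt = 0 − Q_out C = −Q_out m/V(t).
dm/m = −Q_out dt/(V₀ − 0.10700 t); integrating gives ln(m/m₀) = −(Q_out/(Q_in−Q_out)) ln(V/V₀).
m = m₀ (V₀/V)^(Q_out/(Q_in−Q_out)) = 56.3 × (6.65/5.1092)^(-2.7944) = 26.955 mg.
C = m/V = 26.955/5.1092 = 5.2758 mg/m³.

5.28 mg/m³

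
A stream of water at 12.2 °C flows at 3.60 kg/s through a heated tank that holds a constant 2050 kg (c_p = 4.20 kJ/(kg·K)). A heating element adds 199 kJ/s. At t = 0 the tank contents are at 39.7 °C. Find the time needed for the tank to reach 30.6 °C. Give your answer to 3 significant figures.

573 s

M c_p dT/dt = ṁ c_p (T_in − T) + Q̇.
τ = M/ṁ = 569.44 s; T_ss = T_in + Q̇/(ṁ c_p) = 25.361 °C.
T(t) = T_ss + (T₀ − T_ss) e^(−t/τ). Set T = 30.6:
e^(−t/τ) = (30.6 − 25.361)/(39.7 − 25.361) = 0.36535
t = −569.44 · ln(0.36535) = 573.37 s.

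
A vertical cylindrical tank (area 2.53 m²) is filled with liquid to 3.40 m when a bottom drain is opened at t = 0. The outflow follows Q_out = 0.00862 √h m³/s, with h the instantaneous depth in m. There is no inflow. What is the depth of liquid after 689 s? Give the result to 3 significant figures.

0.449 m

A dh/dt = −Q_out = −0.00862 √h.
∫ h^(−1/2) dh = −(0.00862/A) ∫ dt, giving 2√h = 2√h₀ − (0.00862/A) t.
√h = √3.40 − 0.00862·689/(2·2.53) = 1.8439 − 1.1738 = 0.67016.
h = 0.67016² = 0.44911 m.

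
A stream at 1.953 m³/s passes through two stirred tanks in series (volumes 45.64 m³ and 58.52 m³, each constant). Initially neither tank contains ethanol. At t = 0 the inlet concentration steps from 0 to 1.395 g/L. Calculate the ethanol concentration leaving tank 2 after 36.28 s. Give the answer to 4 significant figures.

Each tank obeys Vᵢ dCᵢ/dt = Q(Cᵢ₋₁ − Cᵢ), so τᵢ = Vᵢ/Q.
τ₁ = 45.64/1.953 = 23.3692 s; τ₂ = 58.52/1.953 = 29.9642 s.
Tank 1: C₁ = C_in(1 − e^(−t/τ₁)). Tank 2 (τ₁ ≠ τ₂): C₂ = C_in[1 − (τ₁ e^(−t/τ₁) − τ₂ e^(−t/τ₂))/(τ₁ − τ₂)].
At t = 36.28: e^(−t/τ₁) = 0.211724, e^(−t/τ₂) = 0.297965.
C₂ = 1.395·[1 − (23.3692·0.211724 − 29.9642·0.297965)/(-6.59498)] = 1.395·0.396442 = 0.553037 g/L.

0.5530 g/L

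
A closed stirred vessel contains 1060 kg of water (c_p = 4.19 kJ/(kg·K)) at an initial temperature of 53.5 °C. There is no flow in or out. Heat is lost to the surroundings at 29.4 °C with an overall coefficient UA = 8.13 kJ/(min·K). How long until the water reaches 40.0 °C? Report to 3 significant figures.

449 min

Energy balance: M c_p dT/dt = −UA(T − T_amb).
τ = M c_p/UA = 546.30 min; T_ss = T_amb = 29.400 °C.
T(t) = T_ss + (T₀ − T_ss)e^(−t/τ); set T = 40.0:
t = −τ ln[(T − T_ss)/(T₀ − T_ss)] = −546.30 · ln(0.43983) = 448.71 min.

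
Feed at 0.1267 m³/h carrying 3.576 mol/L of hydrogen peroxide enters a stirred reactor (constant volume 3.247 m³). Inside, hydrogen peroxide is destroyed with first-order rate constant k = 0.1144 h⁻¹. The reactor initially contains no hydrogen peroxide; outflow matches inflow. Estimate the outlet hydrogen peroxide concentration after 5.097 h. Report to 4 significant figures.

V dC/dt = Q(C_in − C) − k V C.
This is linear with rate a = Q/V + k = 0.153421 h⁻¹.
C_ss = Q C_in/(Q + kV) = 0.909511 mol/L; C(t) = C_ss + (C₀ − C_ss) e^(−a t).
C(5.097) = 0.909511 + (-0.909511)·e^(−0.153421·5.097) = 0.909511 + (-0.909511)·0.457497 = 0.493413 mol/L.

0.4934 mol/L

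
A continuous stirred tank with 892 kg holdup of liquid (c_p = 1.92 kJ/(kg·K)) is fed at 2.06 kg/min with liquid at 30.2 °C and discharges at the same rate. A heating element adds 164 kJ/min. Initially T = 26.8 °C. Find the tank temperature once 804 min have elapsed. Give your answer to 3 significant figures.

Heat balance on the well-mixed liquid: M c_p dT/dt = ṁ c_p (T_in − T) + 164.
τ = M/ṁ = 433.01 min; T_ss = T_in + Q̇/(ṁ c_p) = 30.2 + 164/(2.06·1.92) = 71.664 °C.
Solution: T(t) = T_ss + (T₀ − T_ss) e^(−t/τ).
T(804) = 71.664 + (-44.864)·e^(−804/433.01) = 71.664 + (-44.864)·0.15618 = 64.658 °C.

64.7 °C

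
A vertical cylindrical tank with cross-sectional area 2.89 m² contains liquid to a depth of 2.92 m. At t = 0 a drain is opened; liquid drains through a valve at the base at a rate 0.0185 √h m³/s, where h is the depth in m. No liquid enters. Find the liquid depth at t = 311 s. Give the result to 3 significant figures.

0.509 m

With no inflow, A dh/dt = −0.0185 √h.
This is separable: 2 d(√h)/dt = −0.0185/A, so √h = √h₀ − (0.0185/(2A)) t.
√h = √2.92 − 0.0185·311/(2·2.89) = 1.7088 − 0.99542 = 0.71339.
h = 0.71339² = 0.50892 m.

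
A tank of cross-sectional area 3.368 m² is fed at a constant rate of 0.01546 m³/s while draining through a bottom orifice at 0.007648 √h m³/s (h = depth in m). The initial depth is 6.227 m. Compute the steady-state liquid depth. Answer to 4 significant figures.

Unsteady balance on liquid volume: A dh/dt = Q_in − 0.007648 √h. At steady state dh/dt = 0:
Q_in = 0.007648 √h_ss ⇒ √h_ss = 0.01546/0.007648 = 2.02144.
h_ss = 2.02144² = 4.08623 m. (Since h₀ = 6.227 m > h_ss, the level will fall toward this value.)

4.086 m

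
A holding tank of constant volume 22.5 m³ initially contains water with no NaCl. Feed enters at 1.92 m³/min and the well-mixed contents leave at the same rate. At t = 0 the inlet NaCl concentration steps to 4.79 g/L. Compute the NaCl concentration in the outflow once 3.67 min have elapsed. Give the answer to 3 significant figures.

1.29 g/L

Accumulation = in − out for the solute gives V dC/dt = Q(C_in − C).
So dC/dt = (C_in − C)/τ with τ = V/Q = 22.5/1.92 = 11.719 min.
C approaches C_in exponentially: C(t) = C_in + (C₀ − C_in) e^(−t/τ).
C(3.67) = 4.79 + (0 − 4.79)·e^(−3.67/11.719) = 4.79 + (-4.7900)·0.73112 = 1.2879 g/L.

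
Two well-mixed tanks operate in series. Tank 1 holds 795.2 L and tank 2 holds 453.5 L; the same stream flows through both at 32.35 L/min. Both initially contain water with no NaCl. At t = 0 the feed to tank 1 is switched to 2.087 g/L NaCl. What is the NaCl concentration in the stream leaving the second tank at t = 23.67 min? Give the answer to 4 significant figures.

0.7447 g/L

Each tank obeys Vᵢ dCᵢ/dt = Q(Cᵢ₋₁ − Cᵢ), so τᵢ = Vᵢ/Q.
τ₁ = 795.2/32.35 = 24.5811 min; τ₂ = 453.5/32.35 = 14.0185 min.
Tank 1: C₁ = C_in(1 − e^(−t/τ₁)). Tank 2 (τ₁ ≠ τ₂): C₂ = C_in[1 − (τ₁ e^(−t/τ₁) − τ₂ e^(−t/τ₂))/(τ₁ − τ₂)].
At t = 23.67: e^(−t/τ₁) = 0.381771, e^(−t/τ₂) = 0.184801.
C₂ = 2.087·[1 − (24.5811·0.381771 − 14.0185·0.184801)/(10.5626)] = 2.087·0.356811 = 0.744666 g/L.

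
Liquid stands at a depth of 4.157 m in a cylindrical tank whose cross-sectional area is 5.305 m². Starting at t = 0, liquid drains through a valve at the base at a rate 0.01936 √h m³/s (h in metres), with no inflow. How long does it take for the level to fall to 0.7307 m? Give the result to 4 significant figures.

A dh/dt = −Q_out = −0.01936 √h.
This is separable: 2 d(√h)/dt = −0.01936/A, so √h = √h₀ − (0.01936/(2A)) t.
t = 2A(√h₀ − √h)/0.01936 = 2·5.305·(√4.157 − √0.7307)/0.01936
  = 10.6100 × (2.03887 − 0.854810) / 0.01936 = 648.910 s.

648.9 s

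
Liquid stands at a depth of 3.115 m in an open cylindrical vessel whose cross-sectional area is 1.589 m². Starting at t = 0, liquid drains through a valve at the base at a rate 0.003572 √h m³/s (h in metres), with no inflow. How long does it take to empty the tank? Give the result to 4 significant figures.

Volume balance on the tank: A dh/dt = −0.003572 √h.
This is separable: 2 d(√h)/dt = −0.003572/A, so √h = √h₀ − (0.003572/(2A)) t.
Tank is empty when √h = 0: t_empty = 2A√h₀/0.003572.
t_empty = 2·1.589·√3.115/0.003572 = 3.17800·1.76494/0.003572 = 1570.26 s.

1570 s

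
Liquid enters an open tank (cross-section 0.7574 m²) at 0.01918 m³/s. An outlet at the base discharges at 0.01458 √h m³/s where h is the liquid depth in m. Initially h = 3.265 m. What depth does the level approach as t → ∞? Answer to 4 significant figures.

1.731 m

A dh/dt = Q_in − 0.01458 √h. Steady state requires inflow = outflow:
Q_in = 0.01458 √h_ss ⇒ √h_ss = 0.01918/0.01458 = 1.31550.
h_ss = 1.31550² = 1.73054 m. (Since h₀ = 3.265 m > h_ss, the level will fall toward this value.)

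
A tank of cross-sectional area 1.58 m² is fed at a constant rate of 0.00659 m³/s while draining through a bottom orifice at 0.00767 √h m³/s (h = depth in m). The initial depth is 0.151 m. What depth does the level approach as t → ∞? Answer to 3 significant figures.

0.738 m

A dh/dt = Q_in − 0.00767 √h. Steady state requires inflow = outflow:
Q_in = 0.00767 √h_ss ⇒ √h_ss = 0.00659/0.00767 = 0.85919.
h_ss = 0.85919² = 0.73821 m. (Since h₀ = 0.151 m < h_ss, the level will rise toward this value.)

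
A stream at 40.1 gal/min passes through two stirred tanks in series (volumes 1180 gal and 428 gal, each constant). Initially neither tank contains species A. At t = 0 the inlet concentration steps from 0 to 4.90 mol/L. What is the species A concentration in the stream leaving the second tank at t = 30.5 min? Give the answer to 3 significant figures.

2.33 mol/L

Each tank obeys Vᵢ dCᵢ/dt = Q(Cᵢ₋₁ − Cᵢ), so τᵢ = Vᵢ/Q.
τ₁ = 1180/40.1 = 29.426 min; τ₂ = 428/40.1 = 10.673 min.
Tank 1: C₁ = C_in(1 − e^(−t/τ₁)). Tank 2 (τ₁ ≠ τ₂): C₂ = C_in[1 − (τ₁ e^(−t/τ₁) − τ₂ e^(−t/τ₂))/(τ₁ − τ₂)].
At t = 30.5: e^(−t/τ₁) = 0.35470, e^(−t/τ₂) = 0.057407.
C₂ = 4.90·[1 − (29.426·0.35470 − 10.673·0.057407)/(18.753)] = 4.90·0.47610 = 2.3329 mol/L.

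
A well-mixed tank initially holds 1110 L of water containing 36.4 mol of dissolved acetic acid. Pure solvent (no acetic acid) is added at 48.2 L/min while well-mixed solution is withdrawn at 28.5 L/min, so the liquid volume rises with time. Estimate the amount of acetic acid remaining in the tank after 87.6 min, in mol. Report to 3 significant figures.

Let m(t) be the amount of acetic acid. Volume: V(t) = V₀ + (Q_in − Q_out) t = 1110 + 19.700 t; V(87.6) = 2835.7 L.
Solute balance: dm/dt = 0 − Q_out C = −Q_out m/V(t).
Separate: dm/m = −Q_out dt/V(t) ⇒ ln(m/m₀) = −(Q_out/(Q_in−Q_out)) ln(V/V₀).
m = m₀ (V₀/V)^(Q_out/(Q_in−Q_out)) = 36.4 × (1110/2835.7)^(1.4467) = 9.3713 mol.

9.37 mol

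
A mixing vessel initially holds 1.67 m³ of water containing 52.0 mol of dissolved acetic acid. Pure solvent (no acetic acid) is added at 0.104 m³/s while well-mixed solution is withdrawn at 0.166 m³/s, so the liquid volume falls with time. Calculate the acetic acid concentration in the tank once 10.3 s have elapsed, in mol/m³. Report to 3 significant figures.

Total volume: dV/dt = Q_in − Q_out = -0.062000 m³/s, so V(t) = 1.67 − 0.062000 t and V(10.3) = 1.0314 m³.
Solute balance: dm/dt = 0 − Q_out C = −Q_out m/V(t).
Separate: dm/m = −Q_out dt/V(t) ⇒ ln(m/m₀) = −(Q_out/(Q_in−Q_out)) ln(V/V₀).
m = m₀ (V₀/V)^(Q_out/(Q_in−Q_out)) = 52.0 × (1.67/1.0314)^(-2.6774) = 14.310 mol.
C = m/V = 14.310/1.0314 = 13.875 mol/m³.

13.9 mol/m³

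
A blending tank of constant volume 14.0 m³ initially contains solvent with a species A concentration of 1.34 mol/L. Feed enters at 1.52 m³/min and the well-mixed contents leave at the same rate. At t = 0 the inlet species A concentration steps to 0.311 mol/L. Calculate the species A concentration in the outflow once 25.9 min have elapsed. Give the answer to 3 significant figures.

Accumulation = in − out for the solute gives V dC/dt = Q(C_in − C).
Time constant τ = V/Q = 14.0/1.52 = 9.2105 min.
C approaches C_in exponentially: C(t) = C_in + (C₀ − C_in) e^(−t/τ).
C(25.9) = 0.311 + (1.34 − 0.311)·e^(−25.9/9.2105) = 0.311 + (1.0290)·0.060085 = 0.37283 mol/L.

0.373 mol/L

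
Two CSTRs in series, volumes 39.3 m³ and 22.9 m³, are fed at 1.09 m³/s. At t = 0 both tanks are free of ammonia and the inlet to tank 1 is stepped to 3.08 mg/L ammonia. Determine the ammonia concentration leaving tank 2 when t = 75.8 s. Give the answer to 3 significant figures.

2.29 mg/L

Time constants: τᵢ = Vᵢ/Q for each well-mixed tank.
τ₁ = 39.3/1.09 = 36.055 s; τ₂ = 22.9/1.09 = 21.009 s.
Tank 1: C₁ = C_in(1 − e^(−t/τ₁)). Tank 2 (τ₁ ≠ τ₂): C₂ = C_in[1 − (τ₁ e^(−t/τ₁) − τ₂ e^(−t/τ₂))/(τ₁ − τ₂)].
At t = 75.8: e^(−t/τ₁) = 0.12217, e^(−t/τ₂) = 0.027107.
C₂ = 3.08·[1 − (36.055·0.12217 − 21.009·0.027107)/(15.046)] = 3.08·0.74509 = 2.2949 mg/L.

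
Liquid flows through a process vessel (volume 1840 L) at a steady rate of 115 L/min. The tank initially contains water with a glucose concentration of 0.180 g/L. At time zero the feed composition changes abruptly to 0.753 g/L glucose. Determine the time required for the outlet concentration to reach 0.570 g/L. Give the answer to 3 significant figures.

18.3 min

Species balance: V dC/dt = Q(C_in − C) ⇒ τ = V/Q = 16.000 min.
C(t) = C_in + (C₀ − C_in) e^(−t/τ). Set C = 0.570 and solve for t:
e^(−t/τ) = (C − C_in)/(C₀ − C_in) = (0.570 − 0.753)/(0.180 − 0.753) = 0.31937
t = −τ ln(…) = 16.000 × 1.1414 = 18.262 min.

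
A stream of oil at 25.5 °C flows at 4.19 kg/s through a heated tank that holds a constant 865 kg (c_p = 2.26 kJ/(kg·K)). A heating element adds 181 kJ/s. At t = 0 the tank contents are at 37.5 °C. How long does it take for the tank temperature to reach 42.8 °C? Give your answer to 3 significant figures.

First-law balance (no shaft work): M c_p dT/dt = ṁ c_p (T_in − T) + 181.
τ = M/ṁ = 206.44 s; T_ss = T_in + Q̇/(ṁ c_p) = 44.614 °C.
T(t) = T_ss + (T₀ − T_ss) e^(−t/τ). Set T = 42.8:
e^(−t/τ) = (42.8 − 44.614)/(37.5 − 44.614) = 0.25501
t = −206.44 · ln(0.25501) = 282.09 s.

282 s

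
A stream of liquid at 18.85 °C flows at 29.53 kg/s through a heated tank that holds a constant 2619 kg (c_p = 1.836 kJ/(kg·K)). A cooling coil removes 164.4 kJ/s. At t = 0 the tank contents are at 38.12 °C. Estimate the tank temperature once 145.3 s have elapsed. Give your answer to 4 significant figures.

M c_p dT/dt = ṁ c_p (T_in − T) − Q̇.
τ = M/ṁ = 88.6895 s; T_ss = T_in − Q̇/(ṁ c_p) = 18.85 − 164.4/(29.53·1.836) = 15.8177 °C.
This is linear first-order; T(t) = T_ss + (T₀ − T_ss) e^(−t/τ).
T(145.3) = 15.8177 + (22.3023)·e^(−145.3/88.6895) = 15.8177 + (22.3023)·0.194310 = 20.1513 °C.

20.15 °C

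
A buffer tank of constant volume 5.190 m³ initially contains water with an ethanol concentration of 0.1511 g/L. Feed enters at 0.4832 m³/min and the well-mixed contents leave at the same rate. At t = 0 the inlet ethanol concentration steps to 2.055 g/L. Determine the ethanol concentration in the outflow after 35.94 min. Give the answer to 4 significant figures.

1.988 g/L

Accumulation = in − out for the solute gives V dC/dt = Q(C_in − C).
Rewrite as dC/dt + C/τ = C_in/τ, τ = V/Q = 10.7409 min.
Solution: C(t) = C_in + (C₀ − C_in) e^(−t/τ).
C(35.94) = 2.055 + (0.1511 − 2.055)·e^(−35.94/10.7409) = 2.055 + (-1.90390)·0.0352218 = 1.98794 g/L.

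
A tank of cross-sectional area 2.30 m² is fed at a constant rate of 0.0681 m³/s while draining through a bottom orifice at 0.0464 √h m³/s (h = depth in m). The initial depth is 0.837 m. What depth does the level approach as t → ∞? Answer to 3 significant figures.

A dh/dt = Q_in − 0.0464 √h. Steady state requires inflow = outflow:
Q_in = 0.0464 √h_ss ⇒ √h_ss = 0.0681/0.0464 = 1.4677.
h_ss = 1.4677² = 2.1541 m. (Since h₀ = 0.837 m < h_ss, the level will rise toward this value.)

2.15 m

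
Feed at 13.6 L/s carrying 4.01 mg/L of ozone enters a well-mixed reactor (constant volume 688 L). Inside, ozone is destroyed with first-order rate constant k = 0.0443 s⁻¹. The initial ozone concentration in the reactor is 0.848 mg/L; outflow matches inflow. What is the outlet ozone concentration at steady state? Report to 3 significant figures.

1.24 mg/L

V dC/dt = Q(C_in − C) − k V C.
Steady state (dC/dt = 0): C_ss = Q C_in/(Q + kV) = C_in/(1 + kV/Q).
C_ss = 13.6·4.01/(13.6 + 0.0443·688) = 54.536/44.078 = 1.2372 mg/L.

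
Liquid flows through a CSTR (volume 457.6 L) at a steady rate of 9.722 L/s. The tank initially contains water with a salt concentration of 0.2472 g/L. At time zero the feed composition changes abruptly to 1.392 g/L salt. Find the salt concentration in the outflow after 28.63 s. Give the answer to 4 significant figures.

0.7689 g/L

Mass balance on the solute (V constant): V dC/dt = Q(C_in − C).
So dC/dt = (C_in − C)/τ with τ = V/Q = 457.6/9.722 = 47.0685 s.
C approaches C_in exponentially: C(t) = C_in + (C₀ − C_in) e^(−t/τ).
C(28.63) = 1.392 + (0.2472 − 1.392)·e^(−28.63/47.0685) = 1.392 + (-1.14480)·0.544296 = 0.768890 g/L.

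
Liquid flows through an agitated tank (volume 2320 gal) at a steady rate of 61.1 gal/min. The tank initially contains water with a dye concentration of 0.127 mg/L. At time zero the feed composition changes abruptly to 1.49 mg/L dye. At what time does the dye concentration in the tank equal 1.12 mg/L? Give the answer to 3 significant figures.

Species balance: V dC/dt = Q(C_in − C) ⇒ τ = V/Q = 37.971 min.
C(t) = C_in + (C₀ − C_in) e^(−t/τ). Set C = 1.12 and solve for t:
e^(−t/τ) = (C − C_in)/(C₀ − C_in) = (1.12 − 1.49)/(0.127 − 1.49) = 0.27146
t = −τ ln(…) = 37.971 × 1.3039 = 49.511 min.

49.5 min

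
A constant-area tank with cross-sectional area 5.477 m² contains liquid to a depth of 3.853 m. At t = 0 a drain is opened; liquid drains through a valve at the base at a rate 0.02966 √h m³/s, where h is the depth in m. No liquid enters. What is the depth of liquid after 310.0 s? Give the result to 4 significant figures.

1.262 m

Unsteady balance on liquid volume: A dh/dt = −0.02966 √h.
∫ h^(−1/2) dh = −(0.02966/A) ∫ dt, giving 2√h = 2√h₀ − (0.02966/A) t.
√h = √3.853 − 0.02966·310.0/(2·5.477) = 1.96291 − 0.839383 = 1.12352.
h = 1.12352² = 1.26230 m.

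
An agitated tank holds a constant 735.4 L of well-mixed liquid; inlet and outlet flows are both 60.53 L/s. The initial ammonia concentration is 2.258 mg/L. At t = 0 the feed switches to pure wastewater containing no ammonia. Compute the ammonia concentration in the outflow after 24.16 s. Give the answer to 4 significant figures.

0.3091 mg/L

Species balance on the tank: V dC/dt = Q(C_in − C).
Rewrite as dC/dt + C/τ = C_in/τ, τ = V/Q = 12.1493 s.
This is linear first-order; C(t) = C_in + (C₀ − C_in) e^(−t/τ).
C(24.16) = 0 + (2.258 − 0)·e^(−24.16/12.1493) = 0 + (2.25800)·0.136889 = 0.309096 mg/L.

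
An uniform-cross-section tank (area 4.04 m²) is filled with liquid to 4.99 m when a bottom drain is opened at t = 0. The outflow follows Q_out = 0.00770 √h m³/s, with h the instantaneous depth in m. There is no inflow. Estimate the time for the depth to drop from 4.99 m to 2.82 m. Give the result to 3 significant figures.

With no inflow, A dh/dt = −0.00770 √h.
This is separable: 2 d(√h)/dt = −0.00770/A, so √h = √h₀ − (0.00770/(2A)) t.
t = 2A(√h₀ − √h)/0.00770 = 2·4.04·(√4.99 − √2.82)/0.00770
  = 8.0800 × (2.2338 − 1.6793) / 0.00770 = 581.91 s.

582 s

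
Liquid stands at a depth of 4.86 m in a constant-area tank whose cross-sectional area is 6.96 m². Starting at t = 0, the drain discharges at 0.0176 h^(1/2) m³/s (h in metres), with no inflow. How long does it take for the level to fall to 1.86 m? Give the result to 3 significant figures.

665 s

Unsteady balance on liquid volume: A dh/dt = −0.0176 √h.
∫ h^(−1/2) dh = −(0.0176/A) ∫ dt, giving 2√h = 2√h₀ − (0.0176/A) t.
t = 2A(√h₀ − √h)/0.0176 = 2·6.96·(√4.86 − √1.86)/0.0176
  = 13.920 × (2.2045 − 1.3638) / 0.0176 = 664.94 s.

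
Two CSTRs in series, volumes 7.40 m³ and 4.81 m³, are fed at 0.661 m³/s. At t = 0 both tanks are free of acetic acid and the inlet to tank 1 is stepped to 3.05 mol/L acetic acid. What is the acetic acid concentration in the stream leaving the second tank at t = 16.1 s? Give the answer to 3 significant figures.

1.60 mol/L

Time constants: τᵢ = Vᵢ/Q for each well-mixed tank.
τ₁ = 7.40/0.661 = 11.195 s; τ₂ = 4.81/0.661 = 7.2769 s.
Tank 1: C₁ = C_in(1 − e^(−t/τ₁)). Tank 2 (τ₁ ≠ τ₂): C₂ = C_in[1 − (τ₁ e^(−t/τ₁) − τ₂ e^(−t/τ₂))/(τ₁ − τ₂)].
At t = 16.1: e^(−t/τ₁) = 0.23737, e^(−t/τ₂) = 0.10943.
C₂ = 3.05·[1 − (11.195·0.23737 − 7.2769·0.10943)/(3.9183)] = 3.05·0.52501 = 1.6013 mol/L.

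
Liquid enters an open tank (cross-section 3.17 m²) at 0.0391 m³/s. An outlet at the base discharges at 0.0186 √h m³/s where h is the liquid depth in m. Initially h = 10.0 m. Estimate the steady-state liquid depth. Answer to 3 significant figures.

Level balance: A dh/dt = 0.0391 − 0.0186 √h. Setting dh/dt = 0:
Q_in = 0.0186 √h_ss ⇒ √h_ss = 0.0391/0.0186 = 2.1022.
h_ss = 2.1022² = 4.4190 m. (Since h₀ = 10.0 m > h_ss, the level will fall toward this value.)

4.42 m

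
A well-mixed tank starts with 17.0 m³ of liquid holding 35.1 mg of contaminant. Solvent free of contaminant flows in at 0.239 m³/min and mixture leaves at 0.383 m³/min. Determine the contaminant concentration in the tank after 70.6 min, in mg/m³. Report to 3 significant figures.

0.455 mg/m³

Let m(t) be the amount of contaminant. Volume: V(t) = V₀ + (Q_in − Q_out) t = 17.0 − 0.14400 t; V(70.6) = 6.8336 m³.
Solute balance: dm/dt = 0 − Q_out C = −Q_out m/V(t).
dm/m = −Q_out dt/(V₀ − 0.14400 t); integrating gives ln(m/m₀) = −(Q_out/(Q_in−Q_out)) ln(V/V₀).
m = m₀ (V₀/V)^(Q_out/(Q_in−Q_out)) = 35.1 × (17.0/6.8336)^(-2.6597) = 3.1088 mg.
C = m/V = 3.1088/6.8336 = 0.45493 mg/m³.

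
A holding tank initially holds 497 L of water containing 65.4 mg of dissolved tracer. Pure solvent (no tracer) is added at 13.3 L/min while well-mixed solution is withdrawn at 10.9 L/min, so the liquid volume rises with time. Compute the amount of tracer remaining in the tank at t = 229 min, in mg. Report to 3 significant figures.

2.22 mg

Total volume: dV/dt = Q_in − Q_out = 2.4000 L/min, so V(t) = 497 + 2.4000 t and V(229) = 1046.6 L.
No tracer enters, so dm/dt = −Q_out · (m/V).
Separate: dm/m = −Q_out dt/V(t) ⇒ ln(m/m₀) = −(Q_out/(Q_in−Q_out)) ln(V/V₀).
m = m₀ (V₀/V)^(Q_out/(Q_in−Q_out)) = 65.4 × (497/1046.6)^(4.5417) = 2.2217 mg.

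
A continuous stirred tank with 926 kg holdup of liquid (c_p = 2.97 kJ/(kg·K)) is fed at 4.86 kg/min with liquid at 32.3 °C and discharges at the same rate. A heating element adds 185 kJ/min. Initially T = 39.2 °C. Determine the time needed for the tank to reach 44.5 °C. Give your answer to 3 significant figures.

M c_p dT/dt = ṁ c_p (T_in − T) + Q̇.
τ = M/ṁ = 190.53 min; T_ss = T_in + Q̇/(ṁ c_p) = 45.117 °C.
T(t) = T_ss + (T₀ − T_ss) e^(−t/τ). Set T = 44.5:
e^(−t/τ) = (44.5 − 45.117)/(39.2 − 45.117) = 0.10424
t = −190.53 · ln(0.10424) = 430.81 min.

431 min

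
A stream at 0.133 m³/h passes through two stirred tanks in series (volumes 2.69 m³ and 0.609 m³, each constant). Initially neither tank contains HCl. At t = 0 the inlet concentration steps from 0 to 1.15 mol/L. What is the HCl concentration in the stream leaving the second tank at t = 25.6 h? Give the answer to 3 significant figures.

0.732 mol/L

Each tank obeys Vᵢ dCᵢ/dt = Q(Cᵢ₋₁ − Cᵢ), so τᵢ = Vᵢ/Q.
τ₁ = 2.69/0.133 = 20.226 h; τ₂ = 0.609/0.133 = 4.5789 h.
Solving the cascade with C₁(0)=C₂(0)=0 gives C₂(t) = C_in[1 − (τ₁ e^(−t/τ₁) − τ₂ e^(−t/τ₂))/(τ₁ − τ₂)].
At t = 25.6: e^(−t/τ₁) = 0.28203, e^(−t/τ₂) = 0.0037320.
C₂ = 1.15·[1 − (20.226·0.28203 − 4.5789·0.0037320)/(15.647)] = 1.15·0.63652 = 0.73200 mol/L.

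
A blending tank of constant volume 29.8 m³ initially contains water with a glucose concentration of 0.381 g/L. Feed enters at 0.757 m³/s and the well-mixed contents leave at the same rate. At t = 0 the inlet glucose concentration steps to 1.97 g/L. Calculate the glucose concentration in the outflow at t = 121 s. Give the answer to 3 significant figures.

1.90 g/L

Species balance on the tank: V dC/dt = Q(C_in − C).
Time constant τ = V/Q = 29.8/0.757 = 39.366 s.
This is linear first-order; C(t) = C_in + (C₀ − C_in) e^(−t/τ).
C(121) = 1.97 + (0.381 − 1.97)·e^(−121/39.366) = 1.97 + (-1.5890)·0.046249 = 1.8965 g/L.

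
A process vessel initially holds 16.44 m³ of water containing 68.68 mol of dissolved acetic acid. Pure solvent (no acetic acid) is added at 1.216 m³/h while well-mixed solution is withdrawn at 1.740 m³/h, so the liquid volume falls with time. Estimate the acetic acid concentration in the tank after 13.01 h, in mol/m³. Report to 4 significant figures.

1.205 mol/m³

Total volume: dV/dt = Q_in − Q_out = -0.524000 m³/h, so V(t) = 16.44 − 0.524000 t and V(13.01) = 9.62276 m³.
No acetic acid enters, so dm/dt = −Q_out · (m/V).
Separate: dm/m = −Q_out dt/V(t) ⇒ ln(m/m₀) = −(Q_out/(Q_in−Q_out)) ln(V/V₀).
m = m₀ (V₀/V)^(Q_out/(Q_in−Q_out)) = 68.68 × (16.44/9.62276)^(-3.32061) = 11.5998 mol.
C = m/V = 11.5998/9.62276 = 1.20545 mol/m³.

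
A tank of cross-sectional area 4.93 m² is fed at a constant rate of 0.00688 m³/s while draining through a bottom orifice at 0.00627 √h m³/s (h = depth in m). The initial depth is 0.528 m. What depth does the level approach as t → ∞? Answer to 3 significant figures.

1.20 m

Accumulation of liquid (constant cross-section A): A dh/dt = Q_in − 0.00627 √h. At steady state dh/dt = 0:
Q_in = 0.00627 √h_ss ⇒ √h_ss = 0.00688/0.00627 = 1.0973.
h_ss = 1.0973² = 1.2040 m. (Since h₀ = 0.528 m < h_ss, the level will rise toward this value.)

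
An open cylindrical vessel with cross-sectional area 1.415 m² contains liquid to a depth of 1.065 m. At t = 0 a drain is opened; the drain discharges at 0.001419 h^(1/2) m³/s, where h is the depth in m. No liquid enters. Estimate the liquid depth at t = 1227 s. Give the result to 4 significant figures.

Volume balance on the tank: A dh/dt = −0.001419 √h.
∫ h^(−1/2) dh = −(0.001419/A) ∫ dt, giving 2√h = 2√h₀ − (0.001419/A) t.
√h = √1.065 − 0.001419·1227/(2·1.415) = 1.03199 − 0.615234 = 0.416754.
h = 0.416754² = 0.173684 m.

0.1737 m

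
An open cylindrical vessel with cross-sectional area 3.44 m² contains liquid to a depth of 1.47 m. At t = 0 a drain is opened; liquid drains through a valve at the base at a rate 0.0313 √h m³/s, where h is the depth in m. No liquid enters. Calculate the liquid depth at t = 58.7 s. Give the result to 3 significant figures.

0.894 m

A dh/dt = −Q_out = −0.0313 √h.
Separate and integrate: 2(√h − √h₀) = −(0.0313/A) t.
√h = √1.47 − 0.0313·58.7/(2·3.44) = 1.2124 − 0.26705 = 0.94538.
h = 0.94538² = 0.89375 m.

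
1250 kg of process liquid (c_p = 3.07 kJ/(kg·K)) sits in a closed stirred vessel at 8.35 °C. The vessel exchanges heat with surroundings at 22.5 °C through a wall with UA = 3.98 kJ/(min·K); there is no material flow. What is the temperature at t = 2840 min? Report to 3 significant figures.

21.8 °C

M c_p dT/dt = −UA(T − T_amb).
dT/dt = (T_ss − T)/τ with T_ss = T_amb = 22.500 °C, τ = M c_p/UA = 1250·3.07/3.98 = 964.20 min.
T approaches T_ss exponentially: T(t) = T_ss + (T₀ − T_ss) e^(−t/τ).
T(2840) = 22.500 + (-14.150)·0.052578 = 21.756 °C.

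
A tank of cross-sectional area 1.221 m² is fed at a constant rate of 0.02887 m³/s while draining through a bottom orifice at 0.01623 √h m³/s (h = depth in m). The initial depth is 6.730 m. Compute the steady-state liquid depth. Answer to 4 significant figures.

3.164 m

A dh/dt = Q_in − 0.01623 √h. Steady state requires inflow = outflow:
Q_in = 0.01623 √h_ss ⇒ √h_ss = 0.02887/0.01623 = 1.77880.
h_ss = 1.77880² = 3.16415 m. (Since h₀ = 6.730 m > h_ss, the level will fall toward this value.)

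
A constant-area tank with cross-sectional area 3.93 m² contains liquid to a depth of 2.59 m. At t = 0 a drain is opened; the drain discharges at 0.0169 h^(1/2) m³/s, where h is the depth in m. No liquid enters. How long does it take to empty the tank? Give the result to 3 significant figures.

748 s

Mass balance (ρ constant): A dh/dt = −0.0169 √h.
Separate and integrate: 2(√h − √h₀) = −(0.0169/A) t.
Tank is empty when √h = 0: t_empty = 2A√h₀/0.0169.
t_empty = 2·3.93·√2.59/0.0169 = 7.8600·1.6093/0.0169 = 748.49 s.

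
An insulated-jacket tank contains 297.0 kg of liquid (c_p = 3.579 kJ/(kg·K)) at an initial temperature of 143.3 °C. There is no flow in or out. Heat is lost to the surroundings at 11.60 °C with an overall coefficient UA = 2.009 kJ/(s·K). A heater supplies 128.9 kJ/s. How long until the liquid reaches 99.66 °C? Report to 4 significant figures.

549.7 s

Lumped-capacitance energy balance: M c_p dT/dt = UA(T_amb − T) + Q̇.
τ = M c_p/UA = 529.101 s; T_ss = T_amb + Q̇/UA = 11.60 + 128.9/2.009 = 75.7613 °C.
T(t) = T_ss + (T₀ − T_ss)e^(−t/τ); set T = 99.66:
t = −τ ln[(T − T_ss)/(T₀ − T_ss)] = −529.101 · ln(0.353852) = 549.670 s.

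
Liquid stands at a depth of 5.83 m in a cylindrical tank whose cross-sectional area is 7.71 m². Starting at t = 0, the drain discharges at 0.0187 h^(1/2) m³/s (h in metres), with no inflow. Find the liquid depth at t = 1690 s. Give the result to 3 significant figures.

Mass balance (ρ constant): A dh/dt = −0.0187 √h.
Separate and integrate: 2(√h − √h₀) = −(0.0187/A) t.
√h = √5.83 − 0.0187·1690/(2·7.71) = 2.4145 − 2.0495 = 0.36506.
h = 0.36506² = 0.13327 m.

0.133 m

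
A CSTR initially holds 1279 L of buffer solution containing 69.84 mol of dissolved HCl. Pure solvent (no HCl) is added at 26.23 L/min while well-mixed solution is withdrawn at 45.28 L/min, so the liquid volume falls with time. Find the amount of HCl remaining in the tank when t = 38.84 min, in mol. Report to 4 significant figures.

8.959 mol

Total volume: dV/dt = Q_in − Q_out = -19.0500 L/min, so V(t) = 1279 − 19.0500 t and V(38.84) = 539.098 L.
Solute balance: dm/dt = 0 − Q_out C = −Q_out m/V(t).
dm/m = −Q_out dt/(V₀ − 19.0500 t); integrating gives ln(m/m₀) = −(Q_out/(Q_in−Q_out)) ln(V/V₀).
m = m₀ (V₀/V)^(Q_out/(Q_in−Q_out)) = 69.84 × (1279/539.098)^(-2.37690) = 8.95950 mol.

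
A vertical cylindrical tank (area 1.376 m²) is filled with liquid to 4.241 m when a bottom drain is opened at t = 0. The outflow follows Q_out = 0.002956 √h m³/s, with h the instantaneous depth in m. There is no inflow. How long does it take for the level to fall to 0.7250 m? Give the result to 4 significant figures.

A dh/dt = −Q_out = −0.002956 √h.
This is separable: 2 d(√h)/dt = −0.002956/A, so √h = √h₀ − (0.002956/(2A)) t.
t = 2A(√h₀ − √h)/0.002956 = 2·1.376·(√4.241 − √0.7250)/0.002956
  = 2.75200 × (2.05937 − 0.851469) / 0.002956 = 1124.54 s.

1125 s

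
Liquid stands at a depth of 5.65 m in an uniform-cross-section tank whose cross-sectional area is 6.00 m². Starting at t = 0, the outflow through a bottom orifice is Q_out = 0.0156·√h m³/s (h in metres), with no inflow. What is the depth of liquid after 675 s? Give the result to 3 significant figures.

2.25 m

A dh/dt = −Q_out = −0.0156 √h.
Separate and integrate: 2(√h − √h₀) = −(0.0156/A) t.
√h = √5.65 − 0.0156·675/(2·6.00) = 2.3770 − 0.87750 = 1.4995.
h = 1.4995² = 2.2484 m.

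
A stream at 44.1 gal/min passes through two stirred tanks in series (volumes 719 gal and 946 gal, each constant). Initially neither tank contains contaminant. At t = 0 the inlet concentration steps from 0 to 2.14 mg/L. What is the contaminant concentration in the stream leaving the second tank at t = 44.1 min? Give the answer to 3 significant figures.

1.45 mg/L

Time constants: τᵢ = Vᵢ/Q for each well-mixed tank.
τ₁ = 719/44.1 = 16.304 min; τ₂ = 946/44.1 = 21.451 min.
Solving the cascade with C₁(0)=C₂(0)=0 gives C₂(t) = C_in[1 − (τ₁ e^(−t/τ₁) − τ₂ e^(−t/τ₂))/(τ₁ − τ₂)].
At t = 44.1: e^(−t/τ₁) = 0.066878, e^(−t/τ₂) = 0.12799.
C₂ = 2.14·[1 − (16.304·0.066878 − 21.451·0.12799)/(-5.1474)] = 2.14·0.67846 = 1.4519 mg/L.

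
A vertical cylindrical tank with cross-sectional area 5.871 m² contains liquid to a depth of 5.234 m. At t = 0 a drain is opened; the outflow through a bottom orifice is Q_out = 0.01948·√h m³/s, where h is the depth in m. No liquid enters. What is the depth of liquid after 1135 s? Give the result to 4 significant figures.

A dh/dt = −Q_out = −0.01948 √h.
Separate and integrate: 2(√h − √h₀) = −(0.01948/A) t.
√h = √5.234 − 0.01948·1135/(2·5.871) = 2.28779 − 1.88297 = 0.404827.
h = 0.404827² = 0.163885 m.

0.1639 m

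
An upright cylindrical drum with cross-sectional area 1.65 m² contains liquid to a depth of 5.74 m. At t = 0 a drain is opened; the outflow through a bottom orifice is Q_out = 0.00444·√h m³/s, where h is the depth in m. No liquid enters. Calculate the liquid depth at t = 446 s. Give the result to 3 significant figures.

Mass balance (ρ constant): A dh/dt = −0.00444 √h.
Separate and integrate: 2(√h − √h₀) = −(0.00444/A) t.
√h = √5.74 − 0.00444·446/(2·1.65) = 2.3958 − 0.60007 = 1.7958.
h = 1.7958² = 3.2247 m.

3.22 m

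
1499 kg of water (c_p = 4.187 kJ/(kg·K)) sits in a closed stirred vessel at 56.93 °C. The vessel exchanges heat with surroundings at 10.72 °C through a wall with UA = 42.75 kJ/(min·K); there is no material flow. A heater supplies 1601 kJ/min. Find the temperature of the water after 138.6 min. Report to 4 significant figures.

51.58 °C

Unsteady energy balance on the tank contents: M c_p dT/dt = −UA(T − T_amb) + Q̇.
dT/dt = (T_ss − T)/τ with T_ss = T_amb + Q̇/UA = 10.72 + 1601/42.75 = 48.1703 °C, τ = M c_p/UA = 1499·4.187/42.75 = 146.814 min.
T approaches T_ss exponentially: T(t) = T_ss + (T₀ − T_ss) e^(−t/τ).
T(138.6) = 48.1703 + (8.75971)·0.389049 = 51.5782 °C.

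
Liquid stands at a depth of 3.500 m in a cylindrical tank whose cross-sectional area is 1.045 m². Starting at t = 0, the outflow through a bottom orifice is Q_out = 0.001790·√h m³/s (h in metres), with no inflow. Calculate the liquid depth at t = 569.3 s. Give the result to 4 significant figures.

1.913 m

Accumulation of liquid (constant cross-section A): A dh/dt = −0.001790 √h.
∫ h^(−1/2) dh = −(0.001790/A) ∫ dt, giving 2√h = 2√h₀ − (0.001790/A) t.
√h = √3.500 − 0.001790·569.3/(2·1.045) = 1.87083 − 0.487582 = 1.38325.
h = 1.38325² = 1.91337 m.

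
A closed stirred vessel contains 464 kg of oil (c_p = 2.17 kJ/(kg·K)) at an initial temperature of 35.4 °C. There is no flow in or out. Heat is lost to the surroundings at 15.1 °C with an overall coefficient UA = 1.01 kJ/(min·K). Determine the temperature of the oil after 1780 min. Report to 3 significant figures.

18.5 °C

M c_p dT/dt = −UA(T − T_amb).
dT/dt = (T_ss − T)/τ with T_ss = T_amb = 15.100 °C, τ = M c_p/UA = 464·2.17/1.01 = 996.91 min.
T approaches T_ss exponentially: T(t) = T_ss + (T₀ − T_ss) e^(−t/τ).
T(1780) = 15.100 + (20.300)·0.16771 = 18.505 °C.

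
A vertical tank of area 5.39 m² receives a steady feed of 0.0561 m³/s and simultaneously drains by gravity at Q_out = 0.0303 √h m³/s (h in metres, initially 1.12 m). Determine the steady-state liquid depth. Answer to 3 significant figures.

3.43 m

Level balance: A dh/dt = 0.0561 − 0.0303 √h. Setting dh/dt = 0:
Q_in = 0.0303 √h_ss ⇒ √h_ss = 0.0561/0.0303 = 1.8515.
h_ss = 1.8515² = 3.4280 m. (Since h₀ = 1.12 m < h_ss, the level will rise toward this value.)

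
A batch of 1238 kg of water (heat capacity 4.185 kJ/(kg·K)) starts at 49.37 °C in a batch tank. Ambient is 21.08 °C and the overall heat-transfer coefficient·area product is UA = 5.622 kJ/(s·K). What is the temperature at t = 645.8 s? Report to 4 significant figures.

First-law balance (no shaft work): M c_p dT/dt = −UA(T − T_amb).
dT/dt = (T_ss − T)/τ with T_ss = T_amb = 21.0800 °C, τ = M c_p/UA = 1238·4.185/5.622 = 921.564 s.
Integrating: T(t) = T_ss + (T₀ − T_ss) e^(−t/τ).
T(645.8) = 21.0800 + (28.2900)·0.496205 = 35.1176 °C.

35.12 °C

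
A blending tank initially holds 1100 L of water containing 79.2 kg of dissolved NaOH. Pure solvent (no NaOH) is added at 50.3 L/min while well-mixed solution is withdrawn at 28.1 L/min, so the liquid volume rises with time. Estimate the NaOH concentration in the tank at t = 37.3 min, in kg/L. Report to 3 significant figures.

0.0202 kg/L

Let m(t) be the amount of NaOH. Volume: V(t) = V₀ + (Q_in − Q_out) t = 1100 + 22.200 t; V(37.3) = 1928.1 L.
No NaOH enters, so dm/dt = −Q_out · (m/V).
dm/m = −Q_out dt/(V₀ + 22.200 t); integrating gives ln(m/m₀) = −(Q_out/(Q_in−Q_out)) ln(V/V₀).
m = m₀ (V₀/V)^(Q_out/(Q_in−Q_out)) = 79.2 × (1100/1928.1)^(1.2658) = 38.924 kg.
C = m/V = 38.924/1928.1 = 0.020188 kg/L.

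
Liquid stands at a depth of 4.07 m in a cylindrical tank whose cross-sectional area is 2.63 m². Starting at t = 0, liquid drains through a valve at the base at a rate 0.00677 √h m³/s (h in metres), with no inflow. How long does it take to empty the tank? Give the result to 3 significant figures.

With no inflow, A dh/dt = −0.00677 √h.
∫ h^(−1/2) dh = −(0.00677/A) ∫ dt, giving 2√h = 2√h₀ − (0.00677/A) t.
Tank is empty when √h = 0: t_empty = 2A√h₀/0.00677.
t_empty = 2·2.63·√4.07/0.00677 = 5.2600·2.0174/0.00677 = 1567.5 s.

1570 s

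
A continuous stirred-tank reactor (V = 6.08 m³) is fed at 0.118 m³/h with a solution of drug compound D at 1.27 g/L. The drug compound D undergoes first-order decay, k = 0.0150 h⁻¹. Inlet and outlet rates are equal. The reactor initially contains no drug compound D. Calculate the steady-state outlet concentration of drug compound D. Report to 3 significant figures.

Species balance: V dC/dt = Q C_in − Q C − k V C.
At steady state: 0 = Q C_in − (Q + kV) C_ss, so C_ss = Q C_in/(Q + kV).
C_ss = 0.118·1.27/(0.118 + 0.0150·6.08) = 0.14986/0.20920 = 0.71635 g/L.

0.716 g/L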